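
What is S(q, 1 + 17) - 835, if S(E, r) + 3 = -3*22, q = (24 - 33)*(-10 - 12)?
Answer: -904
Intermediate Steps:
q = 198 (q = -9*(-22) = 198)
S(E, r) = -69 (S(E, r) = -3 - 3*22 = -3 - 66 = -69)
S(q, 1 + 17) - 835 = -69 - 835 = -904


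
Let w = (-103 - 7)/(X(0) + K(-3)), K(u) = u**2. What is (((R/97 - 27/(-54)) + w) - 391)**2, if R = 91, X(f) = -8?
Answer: 9392517225/37636 ≈ 2.4956e+5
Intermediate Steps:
w = -110 (w = (-103 - 7)/(-8 + (-3)**2) = -110/(-8 + 9) = -110/1 = -110*1 = -110)
(((R/97 - 27/(-54)) + w) - 391)**2 = (((91/97 - 27/(-54)) - 110) - 391)**2 = (((91*(1/97) - 27*(-1/54)) - 110) - 391)**2 = (((91/97 + 1/2) - 110) - 391)**2 = ((279/194 - 110) - 391)**2 = (-21061/194 - 391)**2 = (-96915/194)**2 = 9392517225/37636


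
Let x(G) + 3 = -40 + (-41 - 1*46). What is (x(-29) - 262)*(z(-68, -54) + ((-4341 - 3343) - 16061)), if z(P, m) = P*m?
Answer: 7868616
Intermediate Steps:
x(G) = -130 (x(G) = -3 + (-40 + (-41 - 1*46)) = -3 + (-40 + (-41 - 46)) = -3 + (-40 - 87) = -3 - 127 = -130)
(x(-29) - 262)*(z(-68, -54) + ((-4341 - 3343) - 16061)) = (-130 - 262)*(-68*(-54) + ((-4341 - 3343) - 16061)) = -392*(3672 + (-7684 - 16061)) = -392*(3672 - 23745) = -392*(-20073) = 7868616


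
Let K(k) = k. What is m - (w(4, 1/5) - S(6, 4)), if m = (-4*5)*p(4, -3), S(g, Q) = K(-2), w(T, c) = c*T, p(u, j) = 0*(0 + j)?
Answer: -14/5 ≈ -2.8000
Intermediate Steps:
p(u, j) = 0 (p(u, j) = 0*j = 0)
w(T, c) = T*c
S(g, Q) = -2
m = 0 (m = -4*5*0 = -20*0 = 0)
m - (w(4, 1/5) - S(6, 4)) = 0 - (4/5 - 1*(-2)) = 0 - (4*(1/5) + 2) = 0 - (4/5 + 2) = 0 - 1*14/5 = 0 - 14/5 = -14/5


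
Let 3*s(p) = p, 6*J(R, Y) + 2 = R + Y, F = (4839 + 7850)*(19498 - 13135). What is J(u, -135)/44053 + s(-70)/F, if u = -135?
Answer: -1569105466/1524361685859 ≈ -0.0010294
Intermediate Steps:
F = 80740107 (F = 12689*6363 = 80740107)
J(R, Y) = -⅓ + R/6 + Y/6 (J(R, Y) = -⅓ + (R + Y)/6 = -⅓ + (R/6 + Y/6) = -⅓ + R/6 + Y/6)
s(p) = p/3
J(u, -135)/44053 + s(-70)/F = (-⅓ + (⅙)*(-135) + (⅙)*(-135))/44053 + ((⅓)*(-70))/80740107 = (-⅓ - 45/2 - 45/2)*(1/44053) - 70/3*1/80740107 = -136/3*1/44053 - 10/34602903 = -136/132159 - 10/34602903 = -1569105466/1524361685859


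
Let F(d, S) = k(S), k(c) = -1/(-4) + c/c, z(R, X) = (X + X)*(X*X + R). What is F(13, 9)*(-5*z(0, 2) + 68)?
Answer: -15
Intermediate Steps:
z(R, X) = 2*X*(R + X**2) (z(R, X) = (2*X)*(X**2 + R) = (2*X)*(R + X**2) = 2*X*(R + X**2))
k(c) = 5/4 (k(c) = -1*(-1/4) + 1 = 1/4 + 1 = 5/4)
F(d, S) = 5/4
F(13, 9)*(-5*z(0, 2) + 68) = 5*(-10*2*(0 + 2**2) + 68)/4 = 5*(-10*2*(0 + 4) + 68)/4 = 5*(-10*2*4 + 68)/4 = 5*(-5*16 + 68)/4 = 5*(-80 + 68)/4 = (5/4)*(-12) = -15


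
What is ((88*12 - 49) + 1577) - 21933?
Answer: -19349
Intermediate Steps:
((88*12 - 49) + 1577) - 21933 = ((1056 - 49) + 1577) - 21933 = (1007 + 1577) - 21933 = 2584 - 21933 = -19349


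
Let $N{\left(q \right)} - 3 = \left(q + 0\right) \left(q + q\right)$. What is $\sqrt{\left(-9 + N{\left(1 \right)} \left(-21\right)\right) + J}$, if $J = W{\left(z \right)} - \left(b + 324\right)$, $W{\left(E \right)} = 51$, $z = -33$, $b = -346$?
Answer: $i \sqrt{41} \approx 6.4031 i$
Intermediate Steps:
$N{\left(q \right)} = 3 + 2 q^{2}$ ($N{\left(q \right)} = 3 + \left(q + 0\right) \left(q + q\right) = 3 + q 2 q = 3 + 2 q^{2}$)
$J = 73$ ($J = 51 - \left(-346 + 324\right) = 51 - -22 = 51 + 22 = 73$)
$\sqrt{\left(-9 + N{\left(1 \right)} \left(-21\right)\right) + J} = \sqrt{\left(-9 + \left(3 + 2 \cdot 1^{2}\right) \left(-21\right)\right) + 73} = \sqrt{\left(-9 + \left(3 + 2 \cdot 1\right) \left(-21\right)\right) + 73} = \sqrt{\left(-9 + \left(3 + 2\right) \left(-21\right)\right) + 73} = \sqrt{\left(-9 + 5 \left(-21\right)\right) + 73} = \sqrt{\left(-9 - 105\right) + 73} = \sqrt{-114 + 73} = \sqrt{-41} = i \sqrt{41}$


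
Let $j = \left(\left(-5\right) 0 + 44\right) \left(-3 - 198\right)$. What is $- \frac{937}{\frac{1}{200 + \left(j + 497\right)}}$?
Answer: $7633739$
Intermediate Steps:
$j = -8844$ ($j = \left(0 + 44\right) \left(-201\right) = 44 \left(-201\right) = -8844$)
$- \frac{937}{\frac{1}{200 + \left(j + 497\right)}} = - \frac{937}{\frac{1}{200 + \left(-8844 + 497\right)}} = - \frac{937}{\frac{1}{200 - 8347}} = - \frac{937}{\frac{1}{-8147}} = - \frac{937}{- \frac{1}{8147}} = \left(-937\right) \left(-8147\right) = 7633739$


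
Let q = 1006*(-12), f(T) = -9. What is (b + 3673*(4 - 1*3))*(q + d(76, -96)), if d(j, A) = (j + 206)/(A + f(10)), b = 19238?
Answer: -1383215622/5 ≈ -2.7664e+8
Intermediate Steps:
q = -12072
d(j, A) = (206 + j)/(-9 + A) (d(j, A) = (j + 206)/(A - 9) = (206 + j)/(-9 + A))
(b + 3673*(4 - 1*3))*(q + d(76, -96)) = (19238 + 3673*(4 - 1*3))*(-12072 + (206 + 76)/(-9 - 96)) = (19238 + 3673*(4 - 3))*(-12072 + 282/(-105)) = (19238 + 3673*1)*(-12072 - 1/105*282) = (19238 + 3673)*(-12072 - 94/35) = 22911*(-422614/35) = -1383215622/5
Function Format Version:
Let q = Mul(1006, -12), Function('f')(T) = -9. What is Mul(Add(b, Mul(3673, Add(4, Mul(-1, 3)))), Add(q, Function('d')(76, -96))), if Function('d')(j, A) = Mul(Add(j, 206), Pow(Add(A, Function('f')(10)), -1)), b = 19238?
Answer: Rational(-1383215622, 5) ≈ -2.7664e+8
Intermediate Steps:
q = -12072
Function('d')(j, A) = Mul(Pow(Add(-9, A), -1), Add(206, j)) (Function('d')(j, A) = Mul(Add(j, 206), Pow(Add(A, -9), -1)) = Mul(Add(206, j), Pow(Add(-9, A), -1)) = Mul(Pow(Add(-9, A), -1), Add(206, j)))
Mul(Add(b, Mul(3673, Add(4, Mul(-1, 3)))), Add(q, Function('d')(76, -96))) = Mul(Add(19238, Mul(3673, Add(4, Mul(-1, 3)))), Add(-12072, Mul(Pow(Add(-9, -96), -1), Add(206, 76)))) = Mul(Add(19238, Mul(3673, Add(4, -3))), Add(-12072, Mul(Pow(-105, -1), 282))) = Mul(Add(19238, Mul(3673, 1)), Add(-12072, Mul(Rational(-1, 105), 282))) = Mul(Add(19238, 3673), Add(-12072, Rational(-94, 35))) = Mul(22911, Rational(-422614, 35)) = Rational(-1383215622, 5)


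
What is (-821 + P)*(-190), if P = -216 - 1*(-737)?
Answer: 57000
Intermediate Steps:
P = 521 (P = -216 + 737 = 521)
(-821 + P)*(-190) = (-821 + 521)*(-190) = -300*(-190) = 57000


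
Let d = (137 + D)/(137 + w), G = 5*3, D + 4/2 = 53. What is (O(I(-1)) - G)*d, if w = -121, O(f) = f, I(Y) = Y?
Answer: -188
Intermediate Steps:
D = 51 (D = -2 + 53 = 51)
G = 15
d = 47/4 (d = (137 + 51)/(137 - 121) = 188/16 = 188*(1/16) = 47/4 ≈ 11.750)
(O(I(-1)) - G)*d = (-1 - 1*15)*(47/4) = (-1 - 15)*(47/4) = -16*47/4 = -188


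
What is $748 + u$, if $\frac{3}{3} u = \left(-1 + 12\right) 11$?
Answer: $869$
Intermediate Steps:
$u = 121$ ($u = \left(-1 + 12\right) 11 = 11 \cdot 11 = 121$)
$748 + u = 748 + 121 = 869$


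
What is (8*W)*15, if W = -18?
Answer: -2160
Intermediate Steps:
(8*W)*15 = (8*(-18))*15 = -144*15 = -2160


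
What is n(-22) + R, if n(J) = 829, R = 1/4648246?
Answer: 3853395935/4648246 ≈ 829.00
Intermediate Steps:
R = 1/4648246 ≈ 2.1513e-7
n(-22) + R = 829 + 1/4648246 = 3853395935/4648246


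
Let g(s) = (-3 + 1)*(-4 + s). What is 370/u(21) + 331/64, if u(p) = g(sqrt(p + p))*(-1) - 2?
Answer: 64827/1088 + 185*sqrt(42)/17 ≈ 130.11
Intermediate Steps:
g(s) = 8 - 2*s (g(s) = -2*(-4 + s) = 8 - 2*s)
u(p) = -10 + 2*sqrt(2)*sqrt(p) (u(p) = (8 - 2*sqrt(p + p))*(-1) - 2 = (8 - 2*sqrt(2)*sqrt(p))*(-1) - 2 = (-8 + 2*sqrt(2)*sqrt(p)) - 2 = -10 + 2*sqrt(2)*sqrt(p))
370/u(21) + 331/64 = 370/(-10 + 2*sqrt(2)*sqrt(21)) + 331/64 = 370/(-10 + 2*sqrt(42)) + 331*(1/64) = 370/(-10 + 2*sqrt(42)) + 331/64 = 331/64 + 370/(-10 + 2*sqrt(42))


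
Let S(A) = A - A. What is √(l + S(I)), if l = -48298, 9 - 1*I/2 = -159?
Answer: I*√48298 ≈ 219.77*I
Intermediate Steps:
I = 336 (I = 18 - 2*(-159) = 18 + 318 = 336)
S(A) = 0
√(l + S(I)) = √(-48298 + 0) = √(-48298) = I*√48298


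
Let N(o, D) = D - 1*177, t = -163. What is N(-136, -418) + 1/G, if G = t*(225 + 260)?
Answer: -47037726/79055 ≈ -595.00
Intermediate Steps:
N(o, D) = -177 + D (N(o, D) = D - 177 = -177 + D)
G = -79055 (G = -163*(225 + 260) = -163*485 = -79055)
N(-136, -418) + 1/G = (-177 - 418) + 1/(-79055) = -595 - 1/79055 = -47037726/79055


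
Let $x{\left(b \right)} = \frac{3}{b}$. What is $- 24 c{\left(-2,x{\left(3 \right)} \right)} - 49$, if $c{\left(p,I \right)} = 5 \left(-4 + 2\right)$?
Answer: $191$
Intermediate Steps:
$c{\left(p,I \right)} = -10$ ($c{\left(p,I \right)} = 5 \left(-2\right) = -10$)
$- 24 c{\left(-2,x{\left(3 \right)} \right)} - 49 = \left(-24\right) \left(-10\right) - 49 = 240 - 49 = 191$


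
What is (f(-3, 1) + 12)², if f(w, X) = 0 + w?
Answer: 81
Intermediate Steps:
f(w, X) = w
(f(-3, 1) + 12)² = (-3 + 12)² = 9² = 81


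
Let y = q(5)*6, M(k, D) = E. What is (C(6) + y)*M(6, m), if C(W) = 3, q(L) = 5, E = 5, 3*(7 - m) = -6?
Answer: 165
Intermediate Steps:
m = 9 (m = 7 - ⅓*(-6) = 7 + 2 = 9)
M(k, D) = 5
y = 30 (y = 5*6 = 30)
(C(6) + y)*M(6, m) = (3 + 30)*5 = 33*5 = 165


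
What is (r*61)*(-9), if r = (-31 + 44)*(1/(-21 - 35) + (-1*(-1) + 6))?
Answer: -2790567/56 ≈ -49832.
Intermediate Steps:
r = 5083/56 (r = 13*(1/(-56) + (1 + 6)) = 13*(-1/56 + 7) = 13*(391/56) = 5083/56 ≈ 90.768)
(r*61)*(-9) = ((5083/56)*61)*(-9) = (310063/56)*(-9) = -2790567/56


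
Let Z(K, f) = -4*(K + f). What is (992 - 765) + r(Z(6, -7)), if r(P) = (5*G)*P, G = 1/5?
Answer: 231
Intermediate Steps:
G = ⅕ ≈ 0.20000
Z(K, f) = -4*K - 4*f
r(P) = P (r(P) = (5*(⅕))*P = 1*P = P)
(992 - 765) + r(Z(6, -7)) = (992 - 765) + (-4*6 - 4*(-7)) = 227 + (-24 + 28) = 227 + 4 = 231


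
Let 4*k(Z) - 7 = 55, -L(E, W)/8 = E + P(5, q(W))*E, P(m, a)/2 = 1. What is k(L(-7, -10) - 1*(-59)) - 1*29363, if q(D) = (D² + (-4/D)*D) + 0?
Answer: -58695/2 ≈ -29348.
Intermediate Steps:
q(D) = -4 + D² (q(D) = (D² - 4) + 0 = (-4 + D²) + 0 = -4 + D²)
P(m, a) = 2 (P(m, a) = 2*1 = 2)
L(E, W) = -24*E (L(E, W) = -8*(E + 2*E) = -24*E)
k(Z) = 31/2 (k(Z) = 7/4 + (¼)*55 = 7/4 + 55/4 = 31/2)
k(L(-7, -10) - 1*(-59)) - 1*29363 = 31/2 - 1*29363 = 31/2 - 29363 = -58695/2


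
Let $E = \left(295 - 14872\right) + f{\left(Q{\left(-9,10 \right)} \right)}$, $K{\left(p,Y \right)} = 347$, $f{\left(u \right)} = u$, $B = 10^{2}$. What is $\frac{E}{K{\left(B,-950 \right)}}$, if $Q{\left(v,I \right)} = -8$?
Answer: $- \frac{14585}{347} \approx -42.032$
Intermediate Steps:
$B = 100$
$E = -14585$ ($E = \left(295 - 14872\right) - 8 = -14577 - 8 = -14585$)
$\frac{E}{K{\left(B,-950 \right)}} = - \frac{14585}{347}$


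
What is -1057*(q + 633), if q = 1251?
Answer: -1991388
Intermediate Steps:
-1057*(q + 633) = -1057*(1251 + 633) = -1057*1884 = -1991388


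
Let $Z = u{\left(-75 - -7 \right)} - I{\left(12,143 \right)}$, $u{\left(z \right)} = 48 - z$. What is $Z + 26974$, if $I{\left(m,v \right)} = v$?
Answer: $26947$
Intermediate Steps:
$Z = -27$ ($Z = \left(48 - \left(-75 - -7\right)\right) - 143 = \left(48 - \left(-75 + 7\right)\right) - 143 = \left(48 - -68\right) - 143 = \left(48 + 68\right) - 143 = 116 - 143 = -27$)
$Z + 26974 = -27 + 26974 = 26947$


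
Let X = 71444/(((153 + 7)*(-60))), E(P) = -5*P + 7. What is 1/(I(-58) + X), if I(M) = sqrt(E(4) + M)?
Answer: -42866400/727975321 - 5760000*I*sqrt(71)/727975321 ≈ -0.058884 - 0.066671*I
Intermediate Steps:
E(P) = 7 - 5*P
X = -17861/2400 (X = 71444/((160*(-60))) = 71444/(-9600) = 71444*(-1/9600) = -17861/2400 ≈ -7.4421)
I(M) = sqrt(-13 + M) (I(M) = sqrt((7 - 5*4) + M) = sqrt((7 - 20) + M) = sqrt(-13 + M))
1/(I(-58) + X) = 1/(sqrt(-13 - 58) - 17861/2400) = 1/(sqrt(-71) - 17861/2400) = 1/(I*sqrt(71) - 17861/2400) = 1/(-17861/2400 + I*sqrt(71))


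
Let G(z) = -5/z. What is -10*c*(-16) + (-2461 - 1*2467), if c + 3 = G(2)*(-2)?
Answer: -4608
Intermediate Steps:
c = 2 (c = -3 - 5/2*(-2) = -3 + 5 = 2)
-10*c*(-16) + (-2461 - 1*2467) = -10*2*(-16) + (-2461 - 1*2467) = -20*(-16) + (-2461 - 2467) = 320 - 4928 = -4608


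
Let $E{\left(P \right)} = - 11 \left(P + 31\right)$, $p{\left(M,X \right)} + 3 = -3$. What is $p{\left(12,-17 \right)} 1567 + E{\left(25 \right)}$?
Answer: $-10018$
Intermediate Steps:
$p{\left(M,X \right)} = -6$ ($p{\left(M,X \right)} = -3 - 3 = -6$)
$E{\left(P \right)} = -341 - 11 P$ ($E{\left(P \right)} = - 11 \left(31 + P\right) = -341 - 11 P$)
$p{\left(12,-17 \right)} 1567 + E{\left(25 \right)} = \left(-6\right) 1567 - 616 = -9402 - 616 = -10018$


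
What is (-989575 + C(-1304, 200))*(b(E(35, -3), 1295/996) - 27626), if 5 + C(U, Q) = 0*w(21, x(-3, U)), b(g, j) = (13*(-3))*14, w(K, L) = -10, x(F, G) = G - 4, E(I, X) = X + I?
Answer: 27878447760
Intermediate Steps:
E(I, X) = I + X
x(F, G) = -4 + G
b(g, j) = -546 (b(g, j) = -39*14 = -546)
C(U, Q) = -5 (C(U, Q) = -5 + 0*(-10) = -5 + 0 = -5)
(-989575 + C(-1304, 200))*(b(E(35, -3), 1295/996) - 27626) = (-989575 - 5)*(-546 - 27626) = -989580*(-28172) = 27878447760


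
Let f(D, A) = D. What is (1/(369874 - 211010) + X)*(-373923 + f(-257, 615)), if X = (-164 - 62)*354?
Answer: 1188934074037975/39716 ≈ 2.9936e+10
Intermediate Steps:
X = -80004 (X = -226*354 = -80004)
(1/(369874 - 211010) + X)*(-373923 + f(-257, 615)) = (1/(369874 - 211010) - 80004)*(-373923 - 257) = (1/158864 - 80004)*(-374180) = -12709755455/158864*(-374180) = 1188934074037975/39716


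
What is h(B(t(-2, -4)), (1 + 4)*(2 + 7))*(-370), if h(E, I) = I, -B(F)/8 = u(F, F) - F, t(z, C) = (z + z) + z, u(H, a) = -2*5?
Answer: -16650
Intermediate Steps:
u(H, a) = -10
t(z, C) = 3*z (t(z, C) = 2*z + z = 3*z)
B(F) = 80 + 8*F (B(F) = -8*(-10 - F) = 80 + 8*F)
h(B(t(-2, -4)), (1 + 4)*(2 + 7))*(-370) = ((1 + 4)*(2 + 7))*(-370) = (5*9)*(-370) = 45*(-370) = -16650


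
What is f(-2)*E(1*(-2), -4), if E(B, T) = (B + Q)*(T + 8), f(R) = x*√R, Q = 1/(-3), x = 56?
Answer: -1568*I*√2/3 ≈ -739.16*I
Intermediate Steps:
Q = -⅓ ≈ -0.33333
f(R) = 56*√R
E(B, T) = (8 + T)*(-⅓ + B) (E(B, T) = (B - ⅓)*(T + 8) = (-⅓ + B)*(8 + T) = (8 + T)*(-⅓ + B))
f(-2)*E(1*(-2), -4) = (56*√(-2))*(-8/3 + 8*(1*(-2)) - ⅓*(-4) + (1*(-2))*(-4)) = (56*(I*√2))*(-8/3 + 8*(-2) + 4/3 - 2*(-4)) = (56*I*√2)*(-8/3 - 16 + 4/3 + 8) = (56*I*√2)*(-28/3) = -1568*I*√2/3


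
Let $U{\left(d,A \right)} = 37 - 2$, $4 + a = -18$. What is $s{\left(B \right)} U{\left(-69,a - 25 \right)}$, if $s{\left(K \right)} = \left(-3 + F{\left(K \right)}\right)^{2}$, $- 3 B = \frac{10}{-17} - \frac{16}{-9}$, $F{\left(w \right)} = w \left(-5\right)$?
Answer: $\frac{7633115}{210681} \approx 36.231$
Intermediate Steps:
$a = -22$ ($a = -4 - 18 = -22$)
$F{\left(w \right)} = - 5 w$
$U{\left(d,A \right)} = 35$
$B = - \frac{182}{459}$ ($B = - \frac{\frac{10}{-17} - \frac{16}{-9}}{3} = - \frac{10 \left(- \frac{1}{17}\right) - - \frac{16}{9}}{3} = - \frac{- \frac{10}{17} + \frac{16}{9}}{3} = \left(- \frac{1}{3}\right) \frac{182}{153} = - \frac{182}{459} \approx -0.39651$)
$s{\left(K \right)} = \left(-3 - 5 K\right)^{2}$
$s{\left(B \right)} U{\left(-69,a - 25 \right)} = \left(3 + 5 \left(- \frac{182}{459}\right)\right)^{2} \cdot 35 = \left(3 - \frac{910}{459}\right)^{2} \cdot 35 = \left(\frac{467}{459}\right)^{2} \cdot 35 = \frac{218089}{210681} \cdot 35 = \frac{7633115}{210681}$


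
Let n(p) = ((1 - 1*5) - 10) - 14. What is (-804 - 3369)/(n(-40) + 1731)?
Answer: -321/131 ≈ -2.4504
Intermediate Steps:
n(p) = -28 (n(p) = ((1 - 5) - 10) - 14 = (-4 - 10) - 14 = -14 - 14 = -28)
(-804 - 3369)/(n(-40) + 1731) = (-804 - 3369)/(-28 + 1731) = -4173/1703 = -4173*1/1703 = -321/131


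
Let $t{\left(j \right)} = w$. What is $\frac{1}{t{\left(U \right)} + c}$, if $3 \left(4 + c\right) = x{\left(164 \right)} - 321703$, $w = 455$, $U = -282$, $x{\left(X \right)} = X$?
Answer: $- \frac{3}{320186} \approx -9.3696 \cdot 10^{-6}$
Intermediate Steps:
$c = - \frac{321551}{3}$ ($c = -4 + \frac{164 - 321703}{3} = -4 + \frac{1}{3} \left(-321539\right) = -4 - \frac{321539}{3} = - \frac{321551}{3} \approx -1.0718 \cdot 10^{5}$)
$t{\left(j \right)} = 455$
$\frac{1}{t{\left(U \right)} + c} = \frac{1}{455 - \frac{321551}{3}} = \frac{1}{- \frac{320186}{3}} = - \frac{3}{320186}$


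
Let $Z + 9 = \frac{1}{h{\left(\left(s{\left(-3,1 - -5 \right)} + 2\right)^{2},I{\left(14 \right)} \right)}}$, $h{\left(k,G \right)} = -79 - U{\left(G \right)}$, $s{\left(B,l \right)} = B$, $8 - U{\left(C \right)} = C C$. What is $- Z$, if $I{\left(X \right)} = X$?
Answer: $\frac{980}{109} \approx 8.9908$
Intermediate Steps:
$U{\left(C \right)} = 8 - C^{2}$ ($U{\left(C \right)} = 8 - C C = 8 - C^{2}$)
$h{\left(k,G \right)} = -87 + G^{2}$ ($h{\left(k,G \right)} = -79 - \left(8 - G^{2}\right) = -79 + \left(-8 + G^{2}\right) = -87 + G^{2}$)
$Z = - \frac{980}{109}$ ($Z = -9 + \frac{1}{-87 + 14^{2}} = -9 + \frac{1}{-87 + 196} = -9 + \frac{1}{109} = - \frac{980}{109} \approx -8.9908$)
$- Z = \left(-1\right) \left(- \frac{980}{109}\right) = \frac{980}{109}$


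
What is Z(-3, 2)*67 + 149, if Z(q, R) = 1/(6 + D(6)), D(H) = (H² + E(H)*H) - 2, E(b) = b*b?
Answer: 38211/256 ≈ 149.26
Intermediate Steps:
E(b) = b²
D(H) = -2 + H² + H³ (D(H) = (H² + H²*H) - 2 = (H² + H³) - 2 = -2 + H² + H³)
Z(q, R) = 1/256 (Z(q, R) = 1/(6 + (-2 + 6² + 6³)) = 1/(6 + (-2 + 36 + 216)) = 1/(6 + 250) = 1/256)
Z(-3, 2)*67 + 149 = (1/256)*67 + 149 = 67/256 + 149 = 38211/256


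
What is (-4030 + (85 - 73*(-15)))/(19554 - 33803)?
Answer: 2850/14249 ≈ 0.20001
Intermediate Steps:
(-4030 + (85 - 73*(-15)))/(19554 - 33803) = (-4030 + (85 + 1095))/(-14249) = (-4030 + 1180)*(-1/14249) = -2850*(-1/14249) = 2850/14249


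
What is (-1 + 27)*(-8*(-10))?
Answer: 2080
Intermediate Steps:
(-1 + 27)*(-8*(-10)) = 26*80 = 2080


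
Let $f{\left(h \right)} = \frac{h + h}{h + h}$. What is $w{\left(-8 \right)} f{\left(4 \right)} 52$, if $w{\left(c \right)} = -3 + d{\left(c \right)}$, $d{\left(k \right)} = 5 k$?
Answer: $-2236$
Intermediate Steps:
$w{\left(c \right)} = -3 + 5 c$
$f{\left(h \right)} = 1$ ($f{\left(h \right)} = \frac{2 h}{2 h} = 2 h \frac{1}{2 h} = 1$)
$w{\left(-8 \right)} f{\left(4 \right)} 52 = \left(-3 + 5 \left(-8\right)\right) 1 \cdot 52 = \left(-3 - 40\right) 1 \cdot 52 = \left(-43\right) 1 \cdot 52 = \left(-43\right) 52 = -2236$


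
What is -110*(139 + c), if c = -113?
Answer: -2860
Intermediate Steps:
-110*(139 + c) = -110*(139 - 113) = -110*26 = -2860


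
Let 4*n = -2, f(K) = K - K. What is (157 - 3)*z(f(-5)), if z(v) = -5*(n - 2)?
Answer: 1925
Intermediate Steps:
f(K) = 0
n = -½ (n = (¼)*(-2) = -½ ≈ -0.50000)
z(v) = 25/2 (z(v) = -5*(-½ - 2) = -5*(-5/2) = 25/2)
(157 - 3)*z(f(-5)) = (157 - 3)*(25/2) = 154*(25/2) = 1925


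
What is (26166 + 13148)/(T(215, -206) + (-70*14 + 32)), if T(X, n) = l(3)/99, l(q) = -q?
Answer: -1297362/31285 ≈ -41.469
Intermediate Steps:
T(X, n) = -1/33 (T(X, n) = -1*3/99 = -3*1/99 = -1/33)
(26166 + 13148)/(T(215, -206) + (-70*14 + 32)) = (26166 + 13148)/(-1/33 + (-70*14 + 32)) = 39314/(-1/33 + (-980 + 32)) = 39314/(-1/33 - 948) = 39314/(-31285/33) = 39314*(-33/31285) = -1297362/31285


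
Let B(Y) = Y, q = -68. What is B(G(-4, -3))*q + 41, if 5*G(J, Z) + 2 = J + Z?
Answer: 817/5 ≈ 163.40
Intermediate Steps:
G(J, Z) = -2/5 + J/5 + Z/5 (G(J, Z) = -2/5 + (J + Z)/5 = -2/5 + (J/5 + Z/5) = -2/5 + J/5 + Z/5)
B(G(-4, -3))*q + 41 = (-2/5 + (1/5)*(-4) + (1/5)*(-3))*(-68) + 41 = (-2/5 - 4/5 - 3/5)*(-68) + 41 = -9/5*(-68) + 41 = 612/5 + 41 = 817/5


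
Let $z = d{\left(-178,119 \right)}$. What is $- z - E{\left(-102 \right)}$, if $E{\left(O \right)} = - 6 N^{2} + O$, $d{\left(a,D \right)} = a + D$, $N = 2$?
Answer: $185$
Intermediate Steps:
$d{\left(a,D \right)} = D + a$
$z = -59$ ($z = 119 - 178 = -59$)
$E{\left(O \right)} = -24 + O$ ($E{\left(O \right)} = - 6 \cdot 2^{2} + O = \left(-6\right) 4 + O = -24 + O$)
$- z - E{\left(-102 \right)} = \left(-1\right) \left(-59\right) - \left(-24 - 102\right) = 59 - -126 = 59 + 126 = 185$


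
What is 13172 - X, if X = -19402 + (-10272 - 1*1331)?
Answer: 44177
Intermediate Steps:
X = -31005 (X = -19402 + (-10272 - 1331) = -19402 - 11603 = -31005)
13172 - X = 13172 - 1*(-31005) = 13172 + 31005 = 44177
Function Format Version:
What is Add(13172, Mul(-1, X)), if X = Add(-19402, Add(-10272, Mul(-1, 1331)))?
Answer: 44177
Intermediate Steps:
X = -31005 (X = Add(-19402, Add(-10272, -1331)) = Add(-19402, -11603) = -31005)
Add(13172, Mul(-1, X)) = Add(13172, Mul(-1, -31005)) = Add(13172, 31005) = 44177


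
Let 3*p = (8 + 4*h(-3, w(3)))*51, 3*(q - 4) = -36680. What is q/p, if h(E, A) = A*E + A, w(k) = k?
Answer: 9167/204 ≈ 44.936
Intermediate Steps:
q = -36668/3 (q = 4 + (⅓)*(-36680) = 4 - 36680/3 = -36668/3 ≈ -12223.)
h(E, A) = A + A*E
p = -272 (p = ((8 + 4*(3*(1 - 3)))*51)/3 = ((8 + 4*(3*(-2)))*51)/3 = ((8 + 4*(-6))*51)/3 = ((8 - 24)*51)/3 = (-16*51)/3 = (⅓)*(-816) = -272)
q/p = -36668/3/(-272) = -36668/3*(-1/272) = 9167/204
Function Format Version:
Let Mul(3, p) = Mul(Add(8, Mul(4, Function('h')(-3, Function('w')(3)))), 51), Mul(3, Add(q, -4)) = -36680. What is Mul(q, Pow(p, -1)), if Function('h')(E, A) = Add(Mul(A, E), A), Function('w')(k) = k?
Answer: Rational(9167, 204) ≈ 44.936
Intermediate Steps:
q = Rational(-36668, 3) (q = Add(4, Mul(Rational(1, 3), -36680)) = Add(4, Rational(-36680, 3)) = Rational(-36668, 3) ≈ -12223.)
Function('h')(E, A) = Add(A, Mul(A, E))
p = -272 (p = Mul(Rational(1, 3), Mul(Add(8, Mul(4, Mul(3, Add(1, -3)))), 51)) = Mul(Rational(1, 3), Mul(Add(8, Mul(4, Mul(3, -2))), 51)) = Mul(Rational(1, 3), Mul(Add(8, Mul(4, -6)), 51)) = Mul(Rational(1, 3), Mul(Add(8, -24), 51)) = Mul(Rational(1, 3), Mul(-16, 51)) = Mul(Rational(1, 3), -816) = -272)
Mul(q, Pow(p, -1)) = Mul(Rational(-36668, 3), Pow(-272, -1)) = Mul(Rational(-36668, 3), Rational(-1, 272)) = Rational(9167, 204)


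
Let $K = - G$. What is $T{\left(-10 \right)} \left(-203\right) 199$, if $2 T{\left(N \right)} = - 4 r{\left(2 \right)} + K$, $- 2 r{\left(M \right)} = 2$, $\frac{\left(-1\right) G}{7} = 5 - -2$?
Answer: $- \frac{2141041}{2} \approx -1.0705 \cdot 10^{6}$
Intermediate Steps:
$G = -49$ ($G = - 7 \left(5 - -2\right) = - 7 \left(5 + 2\right) = \left(-7\right) 7 = -49$)
$r{\left(M \right)} = -1$ ($r{\left(M \right)} = \left(- \frac{1}{2}\right) 2 = -1$)
$K = 49$ ($K = \left(-1\right) \left(-49\right) = 49$)
$T{\left(N \right)} = \frac{53}{2}$ ($T{\left(N \right)} = \frac{\left(-4\right) \left(-1\right) + 49}{2} = \frac{4 + 49}{2} = \frac{1}{2} \cdot 53 = \frac{53}{2}$)
$T{\left(-10 \right)} \left(-203\right) 199 = \frac{53}{2} \left(-203\right) 199 = \left(- \frac{10759}{2}\right) 199 = - \frac{2141041}{2}$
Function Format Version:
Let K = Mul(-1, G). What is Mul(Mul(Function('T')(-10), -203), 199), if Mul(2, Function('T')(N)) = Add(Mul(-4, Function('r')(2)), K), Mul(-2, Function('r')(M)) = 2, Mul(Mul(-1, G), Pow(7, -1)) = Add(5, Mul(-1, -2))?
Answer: Rational(-2141041, 2) ≈ -1.0705e+6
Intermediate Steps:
G = -49 (G = Mul(-7, Add(5, Mul(-1, -2))) = Mul(-7, Add(5, 2)) = Mul(-7, 7) = -49)
Function('r')(M) = -1 (Function('r')(M) = Mul(Rational(-1, 2), 2) = -1)
K = 49 (K = Mul(-1, -49) = 49)
Function('T')(N) = Rational(53, 2) (Function('T')(N) = Mul(Rational(1, 2), Add(Mul(-4, -1), 49)) = Mul(Rational(1, 2), Add(4, 49)) = Mul(Rational(1, 2), 53) = Rational(53, 2))
Mul(Mul(Function('T')(-10), -203), 199) = Mul(Mul(Rational(53, 2), -203), 199) = Mul(Rational(-10759, 2), 199) = Rational(-2141041, 2)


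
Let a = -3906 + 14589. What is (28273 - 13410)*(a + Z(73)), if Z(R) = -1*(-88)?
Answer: 160089373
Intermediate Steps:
Z(R) = 88
a = 10683
(28273 - 13410)*(a + Z(73)) = (28273 - 13410)*(10683 + 88) = 14863*10771 = 160089373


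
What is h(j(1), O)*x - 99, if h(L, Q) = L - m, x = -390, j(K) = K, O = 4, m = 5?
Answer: 1461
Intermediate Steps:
h(L, Q) = -5 + L (h(L, Q) = L - 1*5 = L - 5 = -5 + L)
h(j(1), O)*x - 99 = (-5 + 1)*(-390) - 99 = -4*(-390) - 99 = 1560 - 99 = 1461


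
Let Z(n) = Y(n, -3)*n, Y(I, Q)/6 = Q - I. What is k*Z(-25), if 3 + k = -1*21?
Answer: 79200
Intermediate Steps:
Y(I, Q) = -6*I + 6*Q (Y(I, Q) = 6*(Q - I) = -6*I + 6*Q)
Z(n) = n*(-18 - 6*n) (Z(n) = (-6*n + 6*(-3))*n = (-6*n - 18)*n = (-18 - 6*n)*n = n*(-18 - 6*n))
k = -24 (k = -3 - 1*21 = -3 - 21 = -24)
k*Z(-25) = -(-144)*(-25)*(3 - 25) = -(-144)*(-25)*(-22) = -24*(-3300) = 79200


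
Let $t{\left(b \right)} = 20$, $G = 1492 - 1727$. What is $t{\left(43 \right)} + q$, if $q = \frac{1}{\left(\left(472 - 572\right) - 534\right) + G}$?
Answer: $\frac{17379}{869} \approx 19.999$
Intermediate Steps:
$G = -235$
$q = - \frac{1}{869}$ ($q = \frac{1}{\left(\left(472 - 572\right) - 534\right) - 235} = \frac{1}{\left(-100 - 534\right) - 235} = \frac{1}{-634 - 235} = \frac{1}{-869} = - \frac{1}{869} \approx -0.0011507$)
$t{\left(43 \right)} + q = 20 - \frac{1}{869} = \frac{17379}{869}$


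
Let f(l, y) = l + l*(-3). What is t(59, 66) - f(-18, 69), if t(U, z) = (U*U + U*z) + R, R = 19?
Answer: 7358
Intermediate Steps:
t(U, z) = 19 + U² + U*z (t(U, z) = (U*U + U*z) + 19 = (U² + U*z) + 19 = 19 + U² + U*z)
f(l, y) = -2*l (f(l, y) = l - 3*l = -2*l)
t(59, 66) - f(-18, 69) = (19 + 59² + 59*66) - (-2)*(-18) = (19 + 3481 + 3894) - 1*36 = 7394 - 36 = 7358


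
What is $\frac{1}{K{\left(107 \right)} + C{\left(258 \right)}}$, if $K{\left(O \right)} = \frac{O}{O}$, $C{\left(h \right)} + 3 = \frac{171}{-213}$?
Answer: $- \frac{71}{199} \approx -0.35678$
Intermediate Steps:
$C{\left(h \right)} = - \frac{270}{71}$ ($C{\left(h \right)} = -3 + \frac{171}{-213} = -3 + 171 \left(- \frac{1}{213}\right) = -3 - \frac{57}{71} = - \frac{270}{71}$)
$K{\left(O \right)} = 1$
$\frac{1}{K{\left(107 \right)} + C{\left(258 \right)}} = \frac{1}{1 - \frac{270}{71}} = \frac{1}{- \frac{199}{71}} = - \frac{71}{199}$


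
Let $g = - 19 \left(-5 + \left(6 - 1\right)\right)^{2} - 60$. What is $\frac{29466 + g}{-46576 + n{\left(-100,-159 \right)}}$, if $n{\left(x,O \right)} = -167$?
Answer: $- \frac{9802}{15581} \approx -0.6291$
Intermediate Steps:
$g = -60$ ($g = - 19 \left(-5 + \left(6 - 1\right)\right)^{2} - 60 = - 19 \left(-5 + 5\right)^{2} - 60 = - 19 \cdot 0^{2} - 60 = \left(-19\right) 0 - 60 = 0 - 60 = -60$)
$\frac{29466 + g}{-46576 + n{\left(-100,-159 \right)}} = \frac{29466 - 60}{-46576 - 167} = \frac{29406}{-46743} = 29406 \left(- \frac{1}{46743}\right) = - \frac{9802}{15581}$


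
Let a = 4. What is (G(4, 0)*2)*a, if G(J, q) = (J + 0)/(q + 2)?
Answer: 16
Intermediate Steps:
G(J, q) = J/(2 + q)
(G(4, 0)*2)*a = ((4/(2 + 0))*2)*4 = ((4/2)*2)*4 = ((4*(½))*2)*4 = (2*2)*4 = 4*4 = 16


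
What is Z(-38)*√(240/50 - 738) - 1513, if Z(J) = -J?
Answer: -1513 + 38*I*√18330/5 ≈ -1513.0 + 1029.0*I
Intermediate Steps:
Z(-38)*√(240/50 - 738) - 1513 = (-1*(-38))*√(240/50 - 738) - 1513 = 38*√(240*(1/50) - 738) - 1513 = 38*√(24/5 - 738) - 1513 = 38*√(-3666/5) - 1513 = 38*(I*√18330/5) - 1513 = 38*I*√18330/5 - 1513 = -1513 + 38*I*√18330/5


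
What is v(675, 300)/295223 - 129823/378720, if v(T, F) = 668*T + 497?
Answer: 132626336311/111806854560 ≈ 1.1862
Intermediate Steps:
v(T, F) = 497 + 668*T
v(675, 300)/295223 - 129823/378720 = (497 + 668*675)/295223 - 129823/378720 = (497 + 450900)*(1/295223) - 129823*1/378720 = 451397*(1/295223) - 129823/378720 = 451397/295223 - 129823/378720 = 132626336311/111806854560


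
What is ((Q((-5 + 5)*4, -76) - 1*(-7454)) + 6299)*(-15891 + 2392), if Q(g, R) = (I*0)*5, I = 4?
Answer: -185651747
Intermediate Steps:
Q(g, R) = 0 (Q(g, R) = (4*0)*5 = 0*5 = 0)
((Q((-5 + 5)*4, -76) - 1*(-7454)) + 6299)*(-15891 + 2392) = ((0 - 1*(-7454)) + 6299)*(-15891 + 2392) = ((0 + 7454) + 6299)*(-13499) = (7454 + 6299)*(-13499) = 13753*(-13499) = -185651747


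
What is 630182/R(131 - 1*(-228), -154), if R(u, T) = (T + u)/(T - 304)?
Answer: -288623356/205 ≈ -1.4079e+6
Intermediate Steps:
R(u, T) = (T + u)/(-304 + T)
630182/R(131 - 1*(-228), -154) = 630182/(((-154 + (131 - 1*(-228)))/(-304 - 154))) = 630182/(((-154 + (131 + 228))/(-458))) = 630182/((-(-154 + 359)/458)) = 630182/((-1/458*205)) = 630182/(-205/458) = 630182*(-458/205) = -288623356/205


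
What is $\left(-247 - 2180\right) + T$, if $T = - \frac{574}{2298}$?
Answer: $- \frac{2788910}{1149} \approx -2427.3$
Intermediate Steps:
$T = - \frac{287}{1149}$ ($T = \left(-574\right) \frac{1}{2298} = - \frac{287}{1149} \approx -0.24978$)
$\left(-247 - 2180\right) + T = \left(-247 - 2180\right) - \frac{287}{1149} = -2427 - \frac{287}{1149} = - \frac{2788910}{1149}$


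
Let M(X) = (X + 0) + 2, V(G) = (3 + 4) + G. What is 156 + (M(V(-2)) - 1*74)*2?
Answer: 22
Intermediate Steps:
V(G) = 7 + G
M(X) = 2 + X (M(X) = X + 2 = 2 + X)
156 + (M(V(-2)) - 1*74)*2 = 156 + ((2 + (7 - 2)) - 1*74)*2 = 156 + ((2 + 5) - 74)*2 = 156 + (7 - 74)*2 = 156 - 67*2 = 156 - 134 = 22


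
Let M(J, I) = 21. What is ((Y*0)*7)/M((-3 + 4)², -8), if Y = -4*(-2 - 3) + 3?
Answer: 0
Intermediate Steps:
Y = 23 (Y = -4*(-5) + 3 = 20 + 3 = 23)
((Y*0)*7)/M((-3 + 4)², -8) = ((23*0)*7)/21 = (0*7)*(1/21) = 0*(1/21) = 0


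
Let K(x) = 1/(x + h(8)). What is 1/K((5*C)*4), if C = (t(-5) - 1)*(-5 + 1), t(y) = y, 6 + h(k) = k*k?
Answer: 538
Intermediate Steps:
h(k) = -6 + k² (h(k) = -6 + k*k = -6 + k²)
C = 24 (C = (-5 - 1)*(-5 + 1) = -6*(-4) = 24)
K(x) = 1/(58 + x) (K(x) = 1/(x + (-6 + 8²)) = 1/(x + (-6 + 64)) = 1/(x + 58) = 1/(58 + x))
1/K((5*C)*4) = 1/(1/(58 + (5*24)*4)) = 1/(1/(58 + 120*4)) = 1/(1/(58 + 480)) = 1/(1/538) = 538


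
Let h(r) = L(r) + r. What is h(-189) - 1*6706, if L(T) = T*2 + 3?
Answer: -7270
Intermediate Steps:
L(T) = 3 + 2*T (L(T) = 2*T + 3 = 3 + 2*T)
h(r) = 3 + 3*r (h(r) = (3 + 2*r) + r = 3 + 3*r)
h(-189) - 1*6706 = (3 + 3*(-189)) - 1*6706 = (3 - 567) - 6706 = -564 - 6706 = -7270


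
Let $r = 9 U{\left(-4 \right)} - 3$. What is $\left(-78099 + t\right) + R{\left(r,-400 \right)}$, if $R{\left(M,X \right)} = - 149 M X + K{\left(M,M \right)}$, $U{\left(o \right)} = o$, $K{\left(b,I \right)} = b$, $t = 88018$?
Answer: $-2314520$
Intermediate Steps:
$r = -39$ ($r = 9 \left(-4\right) - 3 = -36 - 3 = -39$)
$R{\left(M,X \right)} = M - 149 M X$ ($R{\left(M,X \right)} = - 149 M X + M = M - 149 M X$)
$\left(-78099 + t\right) + R{\left(r,-400 \right)} = \left(-78099 + 88018\right) - 39 \left(1 - -59600\right) = 9919 - 39 \left(1 + 59600\right) = 9919 - 2324439 = -2314520$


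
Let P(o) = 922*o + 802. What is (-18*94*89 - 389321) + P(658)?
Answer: 67569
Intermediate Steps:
P(o) = 802 + 922*o
(-18*94*89 - 389321) + P(658) = (-18*94*89 - 389321) + (802 + 922*658) = (-1692*89 - 389321) + (802 + 606676) = (-150588 - 389321) + 607478 = -539909 + 607478 = 67569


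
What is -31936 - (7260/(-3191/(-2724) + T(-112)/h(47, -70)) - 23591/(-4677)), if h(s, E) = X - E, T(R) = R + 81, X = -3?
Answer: -25520882773999/604983981 ≈ -42184.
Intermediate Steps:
T(R) = 81 + R
h(s, E) = -3 - E
-31936 - (7260/(-3191/(-2724) + T(-112)/h(47, -70)) - 23591/(-4677)) = -31936 - (7260/(-3191/(-2724) + (81 - 112)/(-3 - 1*(-70))) - 23591/(-4677)) = -31936 - (7260/(-3191*(-1/2724) - 31/(-3 + 70)) - 23591*(-1/4677)) = -31936 - (7260/(3191/2724 - 31/67) + 23591/4677) = -31936 - (7260/(129353/182508) + 23591/4677) = -31936 - (7260*(182508/129353) + 23591/4677) = -31936 - (1325008080/129353 + 23591/4677) = -31936 - 1*6200114356783/604983981 = -31936 - 6200114356783/604983981 = -25520882773999/604983981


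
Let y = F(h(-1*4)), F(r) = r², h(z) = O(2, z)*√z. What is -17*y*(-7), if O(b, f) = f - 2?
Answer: -17136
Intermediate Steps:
O(b, f) = -2 + f
h(z) = √z*(-2 + z) (h(z) = (-2 + z)*√z = √z*(-2 + z))
y = -144 (y = (√(-1*4)*(-2 - 1*4))² = (√(-4)*(-2 - 4))² = ((2*I)*(-6))² = (-12*I)² = -144)
-17*y*(-7) = -17*(-144)*(-7) = 2448*(-7) = -17136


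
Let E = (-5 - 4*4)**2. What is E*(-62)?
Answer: -27342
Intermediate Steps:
E = 441 (E = (-5 - 16)**2 = (-21)**2 = 441)
E*(-62) = 441*(-62) = -27342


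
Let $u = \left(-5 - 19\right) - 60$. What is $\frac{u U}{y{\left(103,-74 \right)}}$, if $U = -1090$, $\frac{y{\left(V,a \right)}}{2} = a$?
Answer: $- \frac{22890}{37} \approx -618.65$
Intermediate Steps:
$y{\left(V,a \right)} = 2 a$
$u = -84$ ($u = -24 - 60 = -84$)
$\frac{u U}{y{\left(103,-74 \right)}} = \frac{\left(-84\right) \left(-1090\right)}{2 \left(-74\right)} = \frac{91560}{-148} = 91560 \left(- \frac{1}{148}\right) = - \frac{22890}{37}$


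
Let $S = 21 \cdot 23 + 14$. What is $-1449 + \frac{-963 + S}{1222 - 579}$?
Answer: $- \frac{932173}{643} \approx -1449.7$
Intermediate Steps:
$S = 497$ ($S = 483 + 14 = 497$)
$-1449 + \frac{-963 + S}{1222 - 579} = -1449 + \frac{-963 + 497}{1222 - 579} = -1449 - \frac{466}{643} = - \frac{932173}{643}$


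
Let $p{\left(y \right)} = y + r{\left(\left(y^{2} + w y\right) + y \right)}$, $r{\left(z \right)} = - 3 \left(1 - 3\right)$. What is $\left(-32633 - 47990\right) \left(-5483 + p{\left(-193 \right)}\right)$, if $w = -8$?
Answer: $457132410$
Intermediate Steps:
$r{\left(z \right)} = 6$ ($r{\left(z \right)} = \left(-3\right) \left(-2\right) = 6$)
$p{\left(y \right)} = 6 + y$ ($p{\left(y \right)} = y + 6 = 6 + y$)
$\left(-32633 - 47990\right) \left(-5483 + p{\left(-193 \right)}\right) = \left(-32633 - 47990\right) \left(-5483 + \left(6 - 193\right)\right) = - 80623 \left(-5483 - 187\right) = \left(-80623\right) \left(-5670\right) = 457132410$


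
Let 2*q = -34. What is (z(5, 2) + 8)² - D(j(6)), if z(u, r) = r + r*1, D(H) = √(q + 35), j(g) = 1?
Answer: 144 - 3*√2 ≈ 139.76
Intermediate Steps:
q = -17 (q = (½)*(-34) = -17)
D(H) = 3*√2 (D(H) = √(-17 + 35) = √18 = 3*√2)
z(u, r) = 2*r (z(u, r) = r + r = 2*r)
(z(5, 2) + 8)² - D(j(6)) = (2*2 + 8)² - 3*√2 = (4 + 8)² - 3*√2 = 12² - 3*√2 = 144 - 3*√2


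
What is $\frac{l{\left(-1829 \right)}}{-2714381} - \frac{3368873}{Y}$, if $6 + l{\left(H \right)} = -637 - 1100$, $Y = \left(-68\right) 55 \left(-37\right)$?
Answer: $- \frac{537891980369}{22095061340} \approx -24.344$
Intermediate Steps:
$Y = 138380$ ($Y = \left(-3740\right) \left(-37\right) = 138380$)
$l{\left(H \right)} = -1743$ ($l{\left(H \right)} = -6 - 1737 = -1743$)
$\frac{l{\left(-1829 \right)}}{-2714381} - \frac{3368873}{Y} = - \frac{1743}{-2714381} - \frac{3368873}{138380} = \left(-1743\right) \left(- \frac{1}{2714381}\right) - \frac{198169}{8140} = \frac{1743}{2714381} - \frac{198169}{8140} = - \frac{537891980369}{22095061340}$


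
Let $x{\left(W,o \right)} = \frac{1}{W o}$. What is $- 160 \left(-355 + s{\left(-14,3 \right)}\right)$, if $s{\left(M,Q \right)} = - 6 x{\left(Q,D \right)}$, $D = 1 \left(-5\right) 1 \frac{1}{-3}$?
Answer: $56992$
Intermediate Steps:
$D = \frac{5}{3}$ ($D = - 5 \cdot 1 \left(- \frac{1}{3}\right) = \left(-5\right) \left(- \frac{1}{3}\right) = \frac{5}{3} \approx 1.6667$)
$x{\left(W,o \right)} = \frac{1}{W o}$
$s{\left(M,Q \right)} = - \frac{18}{5 Q}$ ($s{\left(M,Q \right)} = - 6 \frac{1}{Q \frac{5}{3}} = - 6 \frac{1}{Q} \frac{3}{5} = - 6 \frac{3}{5 Q} = - \frac{18}{5 Q}$)
$- 160 \left(-355 + s{\left(-14,3 \right)}\right) = - 160 \left(-355 - \frac{18}{5 \cdot 3}\right) = - 160 \left(-355 - \frac{6}{5}\right) = \left(-160\right) \left(- \frac{1781}{5}\right) = 56992$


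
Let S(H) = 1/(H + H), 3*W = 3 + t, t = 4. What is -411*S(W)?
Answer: -1233/14 ≈ -88.071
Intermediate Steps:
W = 7/3 (W = (3 + 4)/3 = (1/3)*7 = 7/3 ≈ 2.3333)
S(H) = 1/(2*H)
-411*S(W) = -411/(2*7/3) = -411*3/(2*7) = -411*3/14 = -1233/14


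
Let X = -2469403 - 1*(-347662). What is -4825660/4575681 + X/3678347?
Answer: -27458861964641/16830942479307 ≈ -1.6315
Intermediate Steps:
X = -2121741 (X = -2469403 + 347662 = -2121741)
-4825660/4575681 + X/3678347 = -4825660/4575681 - 2121741/3678347 = -27458861964641/16830942479307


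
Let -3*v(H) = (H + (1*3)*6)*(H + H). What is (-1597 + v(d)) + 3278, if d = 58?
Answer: -3773/3 ≈ -1257.7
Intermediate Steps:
v(H) = -2*H*(18 + H)/3 (v(H) = -(H + (1*3)*6)*(H + H)/3 = -(H + 3*6)*2*H/3 = -(H + 18)*2*H/3 = -(18 + H)*2*H/3 = -2*H*(18 + H)/3)
(-1597 + v(d)) + 3278 = (-1597 - 2/3*58*(18 + 58)) + 3278 = (-1597 - 2/3*58*76) + 3278 = (-1597 - 8816/3) + 3278 = -13607/3 + 3278 = -3773/3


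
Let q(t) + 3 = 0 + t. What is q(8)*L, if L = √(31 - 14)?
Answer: 5*√17 ≈ 20.616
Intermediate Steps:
q(t) = -3 + t (q(t) = -3 + (0 + t) = -3 + t)
L = √17 ≈ 4.1231
q(8)*L = (-3 + 8)*√17 = 5*√17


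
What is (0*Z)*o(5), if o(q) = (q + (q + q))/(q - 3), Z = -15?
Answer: 0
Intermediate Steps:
o(q) = 3*q/(-3 + q) (o(q) = (q + 2*q)/(-3 + q) = (3*q)/(-3 + q) = 3*q/(-3 + q))
(0*Z)*o(5) = (0*(-15))*(3*5/(-3 + 5)) = 0*(3*5/2) = 0*(3*5*(1/2)) = 0*(15/2) = 0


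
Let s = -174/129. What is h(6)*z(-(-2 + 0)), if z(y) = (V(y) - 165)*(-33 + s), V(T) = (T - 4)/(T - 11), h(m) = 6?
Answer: 4380782/129 ≈ 33960.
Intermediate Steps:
s = -58/43 (s = -174*1/129 = -58/43 ≈ -1.3488)
V(T) = (-4 + T)/(-11 + T)
z(y) = 243705/43 - 1477*(-4 + y)/(43*(-11 + y)) (z(y) = ((-4 + y)/(-11 + y) - 165)*(-33 - 58/43) = (-165 + (-4 + y)/(-11 + y))*(-1477/43) = 243705/43 - 1477*(-4 + y)/(43*(-11 + y)))
h(6)*z(-(-2 + 0)) = 6*(1477*(-1811 + 164*(-(-2 + 0)))/(43*(-11 - (-2 + 0)))) = 6*(1477*(-1811 + 164*(-1*(-2)))/(43*(-11 - 1*(-2)))) = 6*(1477*(-1811 + 164*2)/(43*(-11 + 2))) = 6*((1477/43)*(-1811 + 328)/(-9)) = 6*((1477/43)*(-⅑)*(-1483)) = 6*(2190391/387) = 4380782/129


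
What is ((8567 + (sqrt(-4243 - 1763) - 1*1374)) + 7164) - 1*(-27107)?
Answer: 41464 + I*sqrt(6006) ≈ 41464.0 + 77.498*I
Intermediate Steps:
((8567 + (sqrt(-4243 - 1763) - 1*1374)) + 7164) - 1*(-27107) = ((8567 + (sqrt(-6006) - 1374)) + 7164) + 27107 = ((8567 + (I*sqrt(6006) - 1374)) + 7164) + 27107 = ((8567 + (-1374 + I*sqrt(6006))) + 7164) + 27107 = ((7193 + I*sqrt(6006)) + 7164) + 27107 = (14357 + I*sqrt(6006)) + 27107 = 41464 + I*sqrt(6006)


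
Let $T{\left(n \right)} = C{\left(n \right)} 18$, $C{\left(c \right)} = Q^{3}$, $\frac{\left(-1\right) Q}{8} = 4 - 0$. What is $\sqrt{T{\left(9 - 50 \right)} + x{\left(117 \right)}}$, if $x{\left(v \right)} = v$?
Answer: $3 i \sqrt{65523} \approx 767.92 i$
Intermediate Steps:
$Q = -32$ ($Q = - 8 \left(4 - 0\right) = - 8 \left(4 + 0\right) = \left(-8\right) 4 = -32$)
$C{\left(c \right)} = -32768$ ($C{\left(c \right)} = \left(-32\right)^{3} = -32768$)
$T{\left(n \right)} = -589824$ ($T{\left(n \right)} = \left(-32768\right) 18 = -589824$)
$\sqrt{T{\left(9 - 50 \right)} + x{\left(117 \right)}} = \sqrt{-589824 + 117} = \sqrt{-589707} = 3 i \sqrt{65523}$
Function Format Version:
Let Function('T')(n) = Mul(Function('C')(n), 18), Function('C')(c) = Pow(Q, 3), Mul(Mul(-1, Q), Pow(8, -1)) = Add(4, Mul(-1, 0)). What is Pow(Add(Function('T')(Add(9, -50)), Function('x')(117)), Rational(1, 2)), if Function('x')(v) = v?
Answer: Mul(3, I, Pow(65523, Rational(1, 2))) ≈ Mul(767.92, I)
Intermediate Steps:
Q = -32 (Q = Mul(-8, Add(4, Mul(-1, 0))) = Mul(-8, Add(4, 0)) = Mul(-8, 4) = -32)
Function('C')(c) = -32768 (Function('C')(c) = Pow(-32, 3) = -32768)
Function('T')(n) = -589824 (Function('T')(n) = Mul(-32768, 18) = -589824)
Pow(Add(Function('T')(Add(9, -50)), Function('x')(117)), Rational(1, 2)) = Pow(Add(-589824, 117), Rational(1, 2)) = Pow(-589707, Rational(1, 2)) = Mul(3, I, Pow(65523, Rational(1, 2)))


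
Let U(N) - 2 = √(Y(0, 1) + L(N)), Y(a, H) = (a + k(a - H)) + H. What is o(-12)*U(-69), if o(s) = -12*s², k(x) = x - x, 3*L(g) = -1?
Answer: -3456 - 576*√6 ≈ -4866.9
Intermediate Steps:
L(g) = -⅓ (L(g) = (⅓)*(-1) = -⅓)
k(x) = 0
Y(a, H) = H + a (Y(a, H) = (a + 0) + H = a + H = H + a)
U(N) = 2 + √6/3 (U(N) = 2 + √((1 + 0) - ⅓) = 2 + √(1 - ⅓) = 2 + √(⅔) = 2 + √6/3)
o(-12)*U(-69) = (-12*(-12)²)*(2 + √6/3) = (-12*144)*(2 + √6/3) = -1728*(2 + √6/3) = -3456 - 576*√6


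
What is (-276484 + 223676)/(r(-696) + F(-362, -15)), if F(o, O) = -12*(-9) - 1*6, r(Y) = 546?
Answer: -6601/81 ≈ -81.494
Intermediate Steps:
F(o, O) = 102 (F(o, O) = 108 - 6 = 102)
(-276484 + 223676)/(r(-696) + F(-362, -15)) = (-276484 + 223676)/(546 + 102) = -52808/648 = -52808*1/648 = -6601/81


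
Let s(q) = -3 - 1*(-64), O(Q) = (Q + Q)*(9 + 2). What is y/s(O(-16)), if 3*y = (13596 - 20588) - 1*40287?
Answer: -47279/183 ≈ -258.35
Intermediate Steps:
O(Q) = 22*Q (O(Q) = (2*Q)*11 = 22*Q)
y = -47279/3 (y = ((13596 - 20588) - 1*40287)/3 = (-6992 - 40287)/3 = (⅓)*(-47279) = -47279/3 ≈ -15760.)
s(q) = 61 (s(q) = -3 + 64 = 61)
y/s(O(-16)) = -47279/3/61 = -47279/3*1/61 = -47279/183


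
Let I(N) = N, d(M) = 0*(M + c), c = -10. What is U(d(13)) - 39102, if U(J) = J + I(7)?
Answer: -39095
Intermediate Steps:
d(M) = 0 (d(M) = 0*(M - 10) = 0*(-10 + M) = 0)
U(J) = 7 + J (U(J) = J + 7 = 7 + J)
U(d(13)) - 39102 = (7 + 0) - 39102 = 7 - 39102 = -39095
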